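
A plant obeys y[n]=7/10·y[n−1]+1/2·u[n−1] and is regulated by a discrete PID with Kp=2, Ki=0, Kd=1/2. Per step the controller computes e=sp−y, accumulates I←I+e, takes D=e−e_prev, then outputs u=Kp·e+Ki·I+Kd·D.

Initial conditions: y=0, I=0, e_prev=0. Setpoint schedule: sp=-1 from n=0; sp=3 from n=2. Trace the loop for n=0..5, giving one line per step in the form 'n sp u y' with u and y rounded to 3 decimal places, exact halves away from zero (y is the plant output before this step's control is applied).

(exact arithmetic carried between steps; '≈' marks a value shown rounded to 6 d.p. or computed from one; I and e_prev carry over from the previous line; the table rounds u and y to 3 d.p., halves away from zero)
n=0: y=0, sp=-1, e=sp−y=-1; I=-1, D=e−e_prev=-1; u=2·(-1)+0·(-1)+1/2·(-1)=-2.5; next y=7/10·0+1/2·(-2.5)=-1.25
n=1: y=-1.25, sp=-1, e=sp−y=0.25; I=-0.75, D=e−e_prev=1.25; u=2·0.25+0·(-0.75)+1/2·1.25=1.125; next y=7/10·(-1.25)+1/2·1.125=-0.3125
n=2: y=-0.3125, sp=3, e=sp−y=3.3125; I=2.5625, D=e−e_prev=3.0625; u=2·3.3125+0·2.5625+1/2·3.0625=8.15625; next y=7/10·(-0.3125)+1/2·8.15625=3.859375
n=3: y=3.859375, sp=3, e=sp−y=-0.859375; I=1.703125, D=e−e_prev=-4.171875; u=2·(-0.859375)+0·1.703125+1/2·(-4.171875)≈-3.804688; next y=7/10·3.859375+1/2·(-3.804688)≈0.799219
n=4: y≈0.799219, sp=3, e=sp−y≈2.200781; I≈3.903906, D=e−e_prev≈3.060156; u=2·2.200781+0·3.903906+1/2·3.060156≈5.931641; next y=7/10·0.799219+1/2·5.931641≈3.525273
n=5: y≈3.525273, sp=3, e=sp−y≈-0.525273; I≈3.378633, D=e−e_prev≈-2.726055; u=2·(-0.525273)+0·3.378633+1/2·(-2.726055)≈-2.413574; next y=7/10·3.525273+1/2·(-2.413574)≈1.260904

0 -1 -2.500 0.000
1 -1 1.125 -1.250
2 3 8.156 -0.313
3 3 -3.805 3.859
4 3 5.932 0.799
5 3 -2.414 3.525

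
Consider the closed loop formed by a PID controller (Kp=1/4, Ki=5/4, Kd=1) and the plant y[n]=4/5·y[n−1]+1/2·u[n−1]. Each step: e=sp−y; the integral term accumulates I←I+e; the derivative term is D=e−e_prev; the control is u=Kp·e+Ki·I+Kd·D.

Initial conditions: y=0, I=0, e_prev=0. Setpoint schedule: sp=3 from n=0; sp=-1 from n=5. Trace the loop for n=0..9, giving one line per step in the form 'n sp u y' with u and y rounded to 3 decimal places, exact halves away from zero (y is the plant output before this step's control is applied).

0 3 7.500 0.000
1 3 -1.125 3.750
2 3 4.969 2.438
3 3 -0.633 4.434
4 3 2.579 3.231
5 -1 -10.521 3.875
6 -1 3.118 -2.161
7 -1 -6.444 -0.170
8 -1 2.480 -3.358
9 -1 -2.540 -1.447

(exact arithmetic carried between steps; '≈' marks a value shown rounded to 6 d.p. or computed from one; I and e_prev carry over from the previous line; the table rounds u and y to 3 d.p., halves away from zero)
n=0: y=0, sp=3, e=sp−y=3; I=3, D=e−e_prev=3; u=1/4·3+5/4·3+1·3=7.5; next y=4/5·0+1/2·7.5=3.75
n=1: y=3.75, sp=3, e=sp−y=-0.75; I=2.25, D=e−e_prev=-3.75; u=1/4·(-0.75)+5/4·2.25+1·(-3.75)=-1.125; next y=4/5·3.75+1/2·(-1.125)=2.4375
n=2: y=2.4375, sp=3, e=sp−y=0.5625; I=2.8125, D=e−e_prev=1.3125; u=1/4·0.5625+5/4·2.8125+1·1.3125=4.96875; next y=4/5·2.4375+1/2·4.96875=4.434375
n=3: y=4.434375, sp=3, e=sp−y=-1.434375; I=1.378125, D=e−e_prev=-1.996875; u=1/4·(-1.434375)+5/4·1.378125+1·(-1.996875)≈-0.632813; next y=4/5·4.434375+1/2·(-0.632813)≈3.231094
n=4: y≈3.231094, sp=3, e=sp−y≈-0.231094; I≈1.147031, D=e−e_prev≈1.203281; u=1/4·(-0.231094)+5/4·1.147031+1·1.203281≈2.579297; next y=4/5·3.231094+1/2·2.579297≈3.874523
n=5: y≈3.874523, sp=-1, e=sp−y≈-4.874523; I≈-3.727492, D=e−e_prev≈-4.643430; u=1/4·(-4.874523)+5/4·(-3.727492)+1·(-4.643430)≈-10.521426; next y=4/5·3.874523+1/2·(-10.521426)≈-2.161094
n=6: y≈-2.161094, sp=-1, e=sp−y≈1.161094; I≈-2.566398, D=e−e_prev≈6.035618; u=1/4·1.161094+5/4·(-2.566398)+1·6.035618≈3.117894; next y=4/5·(-2.161094)+1/2·3.117894≈-0.169929
n=7: y≈-0.169929, sp=-1, e=sp−y≈-0.830071; I≈-3.396470, D=e−e_prev≈-1.991166; u=1/4·(-0.830071)+5/4·(-3.396470)+1·(-1.991166)≈-6.444270; next y=4/5·(-0.169929)+1/2·(-6.444270)≈-3.358078
n=8: y≈-3.358078, sp=-1, e=sp−y≈2.358078; I≈-1.038392, D=e−e_prev≈3.188149; u=1/4·2.358078+5/4·(-1.038392)+1·3.188149≈2.479680; next y=4/5·(-3.358078)+1/2·2.479680≈-1.446623
n=9: y≈-1.446623, sp=-1, e=sp−y≈0.446623; I≈-0.591769, D=e−e_prev≈-1.911455; u=1/4·0.446623+5/4·(-0.591769)+1·(-1.911455)≈-2.539511; next y=4/5·(-1.446623)+1/2·(-2.539511)≈-2.427054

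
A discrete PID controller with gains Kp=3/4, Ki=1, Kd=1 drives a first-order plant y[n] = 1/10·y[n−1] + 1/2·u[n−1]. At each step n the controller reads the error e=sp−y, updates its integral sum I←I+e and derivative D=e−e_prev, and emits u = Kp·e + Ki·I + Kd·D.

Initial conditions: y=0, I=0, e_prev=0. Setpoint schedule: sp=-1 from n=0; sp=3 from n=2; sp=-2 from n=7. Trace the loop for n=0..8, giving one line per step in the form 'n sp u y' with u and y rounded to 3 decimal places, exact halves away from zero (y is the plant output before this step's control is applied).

(exact arithmetic carried between steps; '≈' marks a value shown rounded to 6 d.p. or computed from one; I and e_prev carry over from the previous line; the table rounds u and y to 3 d.p., halves away from zero)
n=0: y=0, sp=-1, e=sp−y=-1; I=-1, D=e−e_prev=-1; u=3/4·(-1)+1·(-1)+1·(-1)=-2.75; next y=1/10·0+1/2·(-2.75)=-1.375
n=1: y=-1.375, sp=-1, e=sp−y=0.375; I=-0.625, D=e−e_prev=1.375; u=3/4·0.375+1·(-0.625)+1·1.375=1.03125; next y=1/10·(-1.375)+1/2·1.03125=0.378125
n=2: y=0.378125, sp=3, e=sp−y=2.621875; I=1.996875, D=e−e_prev=2.246875; u=3/4·2.621875+1·1.996875+1·2.246875≈6.210156; next y=1/10·0.378125+1/2·6.210156≈3.142891
n=3: y≈3.142891, sp=3, e=sp−y≈-0.142891; I≈1.853984, D=e−e_prev≈-2.764766; u=3/4·(-0.142891)+1·1.853984+1·(-2.764766)≈-1.017949; next y=1/10·3.142891+1/2·(-1.017949)≈-0.194686
n=4: y≈-0.194686, sp=3, e=sp−y≈3.194686; I≈5.048670, D=e−e_prev≈3.337576; u=3/4·3.194686+1·5.048670+1·3.337576≈10.782260; next y=1/10·(-0.194686)+1/2·10.782260≈5.371662
n=5: y≈5.371662, sp=3, e=sp−y≈-2.371662; I≈2.677008, D=e−e_prev≈-5.566347; u=3/4·(-2.371662)+1·2.677008+1·(-5.566347)≈-4.668085; next y=1/10·5.371662+1/2·(-4.668085)≈-1.796876
n=6: y≈-1.796876, sp=3, e=sp−y≈4.796876; I≈7.473885, D=e−e_prev≈7.168538; u=3/4·4.796876+1·7.473885+1·7.168538≈18.240080; next y=1/10·(-1.796876)+1/2·18.240080≈8.940352
n=7: y≈8.940352, sp=-2, e=sp−y≈-10.940352; I≈-3.466468, D=e−e_prev≈-15.737229; u=3/4·(-10.940352)+1·(-3.466468)+1·(-15.737229)≈-27.408960; next y=1/10·8.940352+1/2·(-27.408960)≈-12.810445
n=8: y≈-12.810445, sp=-2, e=sp−y≈10.810445; I≈7.343977, D=e−e_prev≈21.750797; u=3/4·10.810445+1·7.343977+1·21.750797≈37.202608; next y=1/10·(-12.810445)+1/2·37.202608≈17.320260

0 -1 -2.750 0.000
1 -1 1.031 -1.375
2 3 6.210 0.378
3 3 -1.018 3.143
4 3 10.782 -0.195
5 3 -4.668 5.372
6 3 18.240 -1.797
7 -2 -27.409 8.940
8 -2 37.203 -12.810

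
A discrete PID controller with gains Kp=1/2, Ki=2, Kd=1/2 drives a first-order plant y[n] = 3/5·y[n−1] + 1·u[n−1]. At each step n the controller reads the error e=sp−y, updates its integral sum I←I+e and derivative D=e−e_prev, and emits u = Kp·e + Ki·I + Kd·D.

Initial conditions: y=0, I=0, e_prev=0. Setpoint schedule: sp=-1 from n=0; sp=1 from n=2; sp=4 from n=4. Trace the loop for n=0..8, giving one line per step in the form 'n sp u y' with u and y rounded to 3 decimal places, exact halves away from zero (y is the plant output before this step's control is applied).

0 -1 -3.000 0.000
1 -1 4.500 -3.000
2 1 -4.100 2.700
3 1 9.890 -2.480
4 4 -9.386 8.402
5 4 23.991 -4.345
6 4 -42.880 21.385
7 4 89.518 -30.050
8 4 -172.713 71.488

(exact arithmetic carried between steps; '≈' marks a value shown rounded to 6 d.p. or computed from one; I and e_prev carry over from the previous line; the table rounds u and y to 3 d.p., halves away from zero)
n=0: y=0, sp=-1, e=sp−y=-1; I=-1, D=e−e_prev=-1; u=1/2·(-1)+2·(-1)+1/2·(-1)=-3; next y=3/5·0+1·(-3)=-3
n=1: y=-3, sp=-1, e=sp−y=2; I=1, D=e−e_prev=3; u=1/2·2+2·1+1/2·3=4.5; next y=3/5·(-3)+1·4.5=2.7
n=2: y=2.7, sp=1, e=sp−y=-1.7; I=-0.7, D=e−e_prev=-3.7; u=1/2·(-1.7)+2·(-0.7)+1/2·(-3.7)=-4.1; next y=3/5·2.7+1·(-4.1)=-2.48
n=3: y=-2.48, sp=1, e=sp−y=3.48; I=2.78, D=e−e_prev=5.18; u=1/2·3.48+2·2.78+1/2·5.18=9.89; next y=3/5·(-2.48)+1·9.89=8.402
n=4: y=8.402, sp=4, e=sp−y=-4.402; I=-1.622, D=e−e_prev=-7.882; u=1/2·(-4.402)+2·(-1.622)+1/2·(-7.882)=-9.386; next y=3/5·8.402+1·(-9.386)=-4.3448
n=5: y=-4.3448, sp=4, e=sp−y=8.3448; I=6.7228, D=e−e_prev=12.7468; u=1/2·8.3448+2·6.7228+1/2·12.7468=23.9914; next y=3/5·(-4.3448)+1·23.9914=21.38452
n=6: y=21.38452, sp=4, e=sp−y=-17.38452; I=-10.66172, D=e−e_prev=-25.72932; u=1/2·(-17.38452)+2·(-10.66172)+1/2·(-25.72932)=-42.88036; next y=3/5·21.38452+1·(-42.88036)=-30.049648
n=7: y=-30.049648, sp=4, e=sp−y=34.049648; I=23.387928, D=e−e_prev=51.434168; u=1/2·34.049648+2·23.387928+1/2·51.434168=89.517764; next y=3/5·(-30.049648)+1·89.517764≈71.487975
n=8: y≈71.487975, sp=4, e=sp−y≈-67.487975; I≈-44.100047, D=e−e_prev≈-101.537623; u=1/2·(-67.487975)+2·(-44.100047)+1/2·(-101.537623)≈-172.712894; next y=3/5·71.487975+1·(-172.712894)≈-129.820108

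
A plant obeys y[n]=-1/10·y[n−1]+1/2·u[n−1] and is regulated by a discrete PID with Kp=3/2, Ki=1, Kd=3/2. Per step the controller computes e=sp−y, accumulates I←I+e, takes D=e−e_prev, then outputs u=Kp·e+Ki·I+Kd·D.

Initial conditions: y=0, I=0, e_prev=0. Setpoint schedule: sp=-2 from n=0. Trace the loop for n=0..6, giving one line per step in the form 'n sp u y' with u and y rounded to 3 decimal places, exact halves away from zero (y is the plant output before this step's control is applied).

0 -2 -8.000 0.000
1 -2 9.000 -4.000
2 -2 -30.600 4.900
3 -2 58.610 -15.790
4 -2 -145.331 30.884
5 -2 318.348 -75.754
6 -2 -737.868 166.749

(exact arithmetic carried between steps; '≈' marks a value shown rounded to 6 d.p. or computed from one; I and e_prev carry over from the previous line; the table rounds u and y to 3 d.p., halves away from zero)
n=0: y=0, sp=-2, e=sp−y=-2; I=-2, D=e−e_prev=-2; u=3/2·(-2)+1·(-2)+3/2·(-2)=-8; next y=-1/10·0+1/2·(-8)=-4
n=1: y=-4, sp=-2, e=sp−y=2; I=0, D=e−e_prev=4; u=3/2·2+1·0+3/2·4=9; next y=-1/10·(-4)+1/2·9=4.9
n=2: y=4.9, sp=-2, e=sp−y=-6.9; I=-6.9, D=e−e_prev=-8.9; u=3/2·(-6.9)+1·(-6.9)+3/2·(-8.9)=-30.6; next y=-1/10·4.9+1/2·(-30.6)=-15.79
n=3: y=-15.79, sp=-2, e=sp−y=13.79; I=6.89, D=e−e_prev=20.69; u=3/2·13.79+1·6.89+3/2·20.69=58.61; next y=-1/10·(-15.79)+1/2·58.61=30.884
n=4: y=30.884, sp=-2, e=sp−y=-32.884; I=-25.994, D=e−e_prev=-46.674; u=3/2·(-32.884)+1·(-25.994)+3/2·(-46.674)=-145.331; next y=-1/10·30.884+1/2·(-145.331)=-75.7539
n=5: y=-75.7539, sp=-2, e=sp−y=73.7539; I=47.7599, D=e−e_prev=106.6379; u=3/2·73.7539+1·47.7599+3/2·106.6379=318.3476; next y=-1/10·(-75.7539)+1/2·318.3476=166.74919
n=6: y=166.74919, sp=-2, e=sp−y=-168.74919; I=-120.98929, D=e−e_prev=-242.50309; u=3/2·(-168.74919)+1·(-120.98929)+3/2·(-242.50309)=-737.86771; next y=-1/10·166.74919+1/2·(-737.86771)=-385.608774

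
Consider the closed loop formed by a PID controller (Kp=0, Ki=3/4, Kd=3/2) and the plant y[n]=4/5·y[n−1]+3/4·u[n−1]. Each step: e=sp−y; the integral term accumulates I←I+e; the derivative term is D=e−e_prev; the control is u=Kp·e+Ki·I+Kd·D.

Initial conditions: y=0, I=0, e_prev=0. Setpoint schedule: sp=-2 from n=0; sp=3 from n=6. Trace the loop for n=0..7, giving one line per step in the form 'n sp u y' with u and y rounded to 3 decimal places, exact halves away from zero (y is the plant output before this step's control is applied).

(exact arithmetic carried between steps; '≈' marks a value shown rounded to 6 d.p. or computed from one; I and e_prev carry over from the previous line; the table rounds u and y to 3 d.p., halves away from zero)
n=0: y=0, sp=-2, e=sp−y=-2; I=-2, D=e−e_prev=-2; u=0·(-2)+3/4·(-2)+3/2·(-2)=-4.5; next y=4/5·0+3/4·(-4.5)=-3.375
n=1: y=-3.375, sp=-2, e=sp−y=1.375; I=-0.625, D=e−e_prev=3.375; u=0·1.375+3/4·(-0.625)+3/2·3.375=4.59375; next y=4/5·(-3.375)+3/4·4.59375≈0.745313
n=2: y≈0.745313, sp=-2, e=sp−y≈-2.745313; I≈-3.370313, D=e−e_prev≈-4.120313; u=0·(-2.745313)+3/4·(-3.370313)+3/2·(-4.120313)≈-8.708203; next y=4/5·0.745313+3/4·(-8.708203)≈-5.934902
n=3: y≈-5.934902, sp=-2, e=sp−y≈3.934902; I≈0.564590, D=e−e_prev≈6.680215; u=0·3.934902+3/4·0.564590+3/2·6.680215≈10.443765; next y=4/5·(-5.934902)+3/4·10.443765≈3.084902
n=4: y≈3.084902, sp=-2, e=sp−y≈-5.084902; I≈-4.520312, D=e−e_prev≈-9.019804; u=0·(-5.084902)+3/4·(-4.520312)+3/2·(-9.019804)≈-16.919940; next y=4/5·3.084902+3/4·(-16.919940)≈-10.222034
n=5: y≈-10.222034, sp=-2, e=sp−y≈8.222034; I≈3.701722, D=e−e_prev≈13.306935; u=0·8.222034+3/4·3.701722+3/2·13.306935≈22.736694; next y=4/5·(-10.222034)+3/4·22.736694≈8.874894
n=6: y≈8.874894, sp=3, e=sp−y≈-5.874894; I≈-2.173172, D=e−e_prev≈-14.096927; u=0·(-5.874894)+3/4·(-2.173172)+3/2·(-14.096927)≈-22.775270; next y=4/5·8.874894+3/4·(-22.775270)≈-9.981537
n=7: y≈-9.981537, sp=3, e=sp−y≈12.981537; I≈10.808365, D=e−e_prev≈18.856431; u=0·12.981537+3/4·10.808365+3/2·18.856431≈36.390921; next y=4/5·(-9.981537)+3/4·36.390921≈19.307961

0 -2 -4.500 0.000
1 -2 4.594 -3.375
2 -2 -8.708 0.745
3 -2 10.444 -5.935
4 -2 -16.920 3.085
5 -2 22.737 -10.222
6 3 -22.775 8.875
7 3 36.391 -9.982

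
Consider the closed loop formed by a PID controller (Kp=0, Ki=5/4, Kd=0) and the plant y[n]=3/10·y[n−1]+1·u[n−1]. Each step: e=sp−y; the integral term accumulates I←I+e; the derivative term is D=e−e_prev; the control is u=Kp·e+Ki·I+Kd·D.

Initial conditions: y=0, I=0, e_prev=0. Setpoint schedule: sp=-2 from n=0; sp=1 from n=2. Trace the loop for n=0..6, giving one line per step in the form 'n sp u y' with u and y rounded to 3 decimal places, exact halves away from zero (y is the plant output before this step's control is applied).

0 -2 -2.500 0.000
1 -2 -1.875 -2.500
2 1 2.656 -2.625
3 1 1.570 1.869
4 1 0.157 2.131
5 1 0.412 0.796
6 1 0.849 0.651

(exact arithmetic carried between steps; '≈' marks a value shown rounded to 6 d.p. or computed from one; I and e_prev carry over from the previous line; the table rounds u and y to 3 d.p., halves away from zero)
n=0: y=0, sp=-2, e=sp−y=-2; I=-2, D=e−e_prev=-2; u=0·(-2)+5/4·(-2)+0·(-2)=-2.5; next y=3/10·0+1·(-2.5)=-2.5
n=1: y=-2.5, sp=-2, e=sp−y=0.5; I=-1.5, D=e−e_prev=2.5; u=0·0.5+5/4·(-1.5)+0·2.5=-1.875; next y=3/10·(-2.5)+1·(-1.875)=-2.625
n=2: y=-2.625, sp=1, e=sp−y=3.625; I=2.125, D=e−e_prev=3.125; u=0·3.625+5/4·2.125+0·3.125=2.65625; next y=3/10·(-2.625)+1·2.65625=1.86875
n=3: y=1.86875, sp=1, e=sp−y=-0.86875; I=1.25625, D=e−e_prev=-4.49375; u=0·(-0.86875)+5/4·1.25625+0·(-4.49375)≈1.570313; next y=3/10·1.86875+1·1.570313≈2.130938
n=4: y≈2.130938, sp=1, e=sp−y≈-1.130938; I≈0.125313, D=e−e_prev≈-0.262188; u=0·(-1.130938)+5/4·0.125313+0·(-0.262188)≈0.156641; next y=3/10·2.130938+1·0.156641≈0.795922
n=5: y≈0.795922, sp=1, e=sp−y≈0.204078; I≈0.329391, D=e−e_prev≈1.335016; u=0·0.204078+5/4·0.329391+0·1.335016≈0.411738; next y=3/10·0.795922+1·0.411738≈0.650515
n=6: y≈0.650515, sp=1, e=sp−y≈0.349485; I≈0.678876, D=e−e_prev≈0.145407; u=0·0.349485+5/4·0.678876+0·0.145407≈0.848595; next y=3/10·0.650515+1·0.848595≈1.043749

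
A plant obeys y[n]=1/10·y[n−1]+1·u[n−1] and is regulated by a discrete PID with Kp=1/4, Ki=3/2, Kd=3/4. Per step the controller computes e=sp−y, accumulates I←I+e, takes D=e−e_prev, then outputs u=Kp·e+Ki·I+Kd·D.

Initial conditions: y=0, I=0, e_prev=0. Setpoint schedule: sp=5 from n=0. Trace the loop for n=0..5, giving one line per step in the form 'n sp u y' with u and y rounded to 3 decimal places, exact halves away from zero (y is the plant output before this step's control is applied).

0 5 12.500 0.000
1 5 -15.000 12.500
2 5 48.750 -13.750
3 5 -95.625 47.375
4 5 232.313 -90.888
5 5 -512.831 223.224

(exact arithmetic carried between steps; '≈' marks a value shown rounded to 6 d.p. or computed from one; I and e_prev carry over from the previous line; the table rounds u and y to 3 d.p., halves away from zero)
n=0: y=0, sp=5, e=sp−y=5; I=5, D=e−e_prev=5; u=1/4·5+3/2·5+3/4·5=12.5; next y=1/10·0+1·12.5=12.5
n=1: y=12.5, sp=5, e=sp−y=-7.5; I=-2.5, D=e−e_prev=-12.5; u=1/4·(-7.5)+3/2·(-2.5)+3/4·(-12.5)=-15; next y=1/10·12.5+1·(-15)=-13.75
n=2: y=-13.75, sp=5, e=sp−y=18.75; I=16.25, D=e−e_prev=26.25; u=1/4·18.75+3/2·16.25+3/4·26.25=48.75; next y=1/10·(-13.75)+1·48.75=47.375
n=3: y=47.375, sp=5, e=sp−y=-42.375; I=-26.125, D=e−e_prev=-61.125; u=1/4·(-42.375)+3/2·(-26.125)+3/4·(-61.125)=-95.625; next y=1/10·47.375+1·(-95.625)=-90.8875
n=4: y=-90.8875, sp=5, e=sp−y=95.8875; I=69.7625, D=e−e_prev=138.2625; u=1/4·95.8875+3/2·69.7625+3/4·138.2625=232.3125; next y=1/10·(-90.8875)+1·232.3125=223.22375
n=5: y=223.22375, sp=5, e=sp−y=-218.22375; I=-148.46125, D=e−e_prev=-314.11125; u=1/4·(-218.22375)+3/2·(-148.46125)+3/4·(-314.11125)=-512.83125; next y=1/10·223.22375+1·(-512.83125)=-490.508875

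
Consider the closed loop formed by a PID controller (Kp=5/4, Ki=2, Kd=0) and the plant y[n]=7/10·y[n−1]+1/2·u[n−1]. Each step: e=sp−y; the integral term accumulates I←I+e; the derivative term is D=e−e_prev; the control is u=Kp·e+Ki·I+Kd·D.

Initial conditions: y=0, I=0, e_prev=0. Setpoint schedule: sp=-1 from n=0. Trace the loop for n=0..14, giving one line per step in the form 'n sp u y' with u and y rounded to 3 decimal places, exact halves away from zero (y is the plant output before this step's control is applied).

(exact arithmetic carried between steps; '≈' marks a value shown rounded to 6 d.p. or computed from one; I and e_prev carry over from the previous line; the table rounds u and y to 3 d.p., halves away from zero)
n=0: y=0, sp=-1, e=sp−y=-1; I=-1, D=e−e_prev=-1; u=5/4·(-1)+2·(-1)+0·(-1)=-3.25; next y=7/10·0+1/2·(-3.25)=-1.625
n=1: y=-1.625, sp=-1, e=sp−y=0.625; I=-0.375, D=e−e_prev=1.625; u=5/4·0.625+2·(-0.375)+0·1.625=0.03125; next y=7/10·(-1.625)+1/2·0.03125=-1.121875
n=2: y=-1.121875, sp=-1, e=sp−y=0.121875; I=-0.253125, D=e−e_prev=-0.503125; u=5/4·0.121875+2·(-0.253125)+0·(-0.503125)≈-0.353906; next y=7/10·(-1.121875)+1/2·(-0.353906)≈-0.962266
n=3: y≈-0.962266, sp=-1, e=sp−y≈-0.037734; I≈-0.290859, D=e−e_prev≈-0.159609; u=5/4·(-0.037734)+2·(-0.290859)+0·(-0.159609)≈-0.628887; next y=7/10·(-0.962266)+1/2·(-0.628887)≈-0.988029
n=4: y≈-0.988029, sp=-1, e=sp−y≈-0.011971; I≈-0.302830, D=e−e_prev≈0.025764; u=5/4·(-0.011971)+2·(-0.302830)+0·0.025764≈-0.620624; next y=7/10·(-0.988029)+1/2·(-0.620624)≈-1.001932
n=5: y≈-1.001932, sp=-1, e=sp−y≈0.001932; I≈-0.300898, D=e−e_prev≈0.013903; u=5/4·0.001932+2·(-0.300898)+0·0.013903≈-0.599380; next y=7/10·(-1.001932)+1/2·(-0.599380)≈-1.001043
n=6: y≈-1.001043, sp=-1, e=sp−y≈0.001043; I≈-0.299855, D=e−e_prev≈-0.000890; u=5/4·0.001043+2·(-0.299855)+0·(-0.000890)≈-0.598407; next y=7/10·(-1.001043)+1/2·(-0.598407)≈-0.999933
n=7: y≈-0.999933, sp=-1, e=sp−y≈-0.000067; I≈-0.299922, D=e−e_prev≈-0.001109; u=5/4·(-0.000067)+2·(-0.299922)+0·(-0.001109)≈-0.599927; next y=7/10·(-0.999933)+1/2·(-0.599927)≈-0.999917
n=8: y≈-0.999917, sp=-1, e=sp−y≈-0.000083; I≈-0.300005, D=e−e_prev≈-0.000016; u=5/4·(-0.000083)+2·(-0.300005)+0·(-0.000016)≈-0.600114; next y=7/10·(-0.999917)+1/2·(-0.600114)≈-0.999999
n=9: y≈-0.999999, sp=-1, e=sp−y≈-0.000001; I≈-0.300006, D=e−e_prev≈0.000082; u=5/4·(-0.000001)+2·(-0.300006)+0·0.000082≈-0.600014; next y=7/10·(-0.999999)+1/2·(-0.600014)≈-1.000006
n=10: y≈-1.000006, sp=-1, e=sp−y≈0.000006; I≈-0.300000, D=e−e_prev≈0.000007; u=5/4·0.000006+2·(-0.300000)+0·0.000007≈-0.599993; next y=7/10·(-1.000006)+1/2·(-0.599993)≈-1.000001
n=11: y≈-1.000001, sp=-1, e=sp−y≈0.000001; I≈-0.300000, D=e−e_prev≈-0.000006; u=5/4·0.000001+2·(-0.300000)+0·(-0.000006)≈-0.599998; next y=7/10·(-1.000001)+1/2·(-0.599998)≈-1.000000
n=12: y≈-1.000000, sp=-1, e=sp−y≈0.000000; I≈-0.300000, D=e−e_prev≈-0.000001; u=5/4·0.000000+2·(-0.300000)+0·(-0.000001)≈-0.600000; next y=7/10·(-1.000000)+1/2·(-0.600000)≈-1.000000
n=13: y≈-1.000000, sp=-1, e=sp−y≈0.000000; I≈-0.300000, D=e−e_prev≈0.000000; u=5/4·0.000000+2·(-0.300000)+0·0.000000≈-0.600000; next y=7/10·(-1.000000)+1/2·(-0.600000)≈-1.000000
n=14: y≈-1.000000, sp=-1, e=sp−y≈0.000000; I≈-0.300000, D=e−e_prev≈0.000000; u=5/4·0.000000+2·(-0.300000)+0·0.000000≈-0.600000; next y=7/10·(-1.000000)+1/2·(-0.600000)≈-1.000000

0 -1 -3.250 0.000
1 -1 0.031 -1.625
2 -1 -0.354 -1.122
3 -1 -0.629 -0.962
4 -1 -0.621 -0.988
5 -1 -0.599 -1.002
6 -1 -0.598 -1.001
7 -1 -0.600 -1.000
8 -1 -0.600 -1.000
9 -1 -0.600 -1.000
10 -1 -0.600 -1.000
11 -1 -0.600 -1.000
12 -1 -0.600 -1.000
13 -1 -0.600 -1.000
14 -1 -0.600 -1.000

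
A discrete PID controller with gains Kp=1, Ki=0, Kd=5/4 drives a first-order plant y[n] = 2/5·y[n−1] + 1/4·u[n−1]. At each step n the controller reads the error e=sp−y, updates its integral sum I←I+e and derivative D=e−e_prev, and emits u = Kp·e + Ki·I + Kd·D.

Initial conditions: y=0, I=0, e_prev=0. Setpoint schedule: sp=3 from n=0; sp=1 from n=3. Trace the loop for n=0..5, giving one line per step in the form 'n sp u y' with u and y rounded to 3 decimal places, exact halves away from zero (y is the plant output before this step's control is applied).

0 3 6.750 0.000
1 3 -0.797 1.688
2 3 4.039 0.476
3 1 -3.605 1.200
4 1 3.448 -0.421
5 1 -1.087 0.693

(exact arithmetic carried between steps; '≈' marks a value shown rounded to 6 d.p. or computed from one; I and e_prev carry over from the previous line; the table rounds u and y to 3 d.p., halves away from zero)
n=0: y=0, sp=3, e=sp−y=3; I=3, D=e−e_prev=3; u=1·3+0·3+5/4·3=6.75; next y=2/5·0+1/4·6.75=1.6875
n=1: y=1.6875, sp=3, e=sp−y=1.3125; I=4.3125, D=e−e_prev=-1.6875; u=1·1.3125+0·4.3125+5/4·(-1.6875)=-0.796875; next y=2/5·1.6875+1/4·(-0.796875)≈0.475781
n=2: y≈0.475781, sp=3, e=sp−y≈2.524219; I≈6.836719, D=e−e_prev≈1.211719; u=1·2.524219+0·6.836719+5/4·1.211719≈4.038867; next y=2/5·0.475781+1/4·4.038867≈1.200029
n=3: y≈1.200029, sp=1, e=sp−y≈-0.200029; I≈6.636689, D=e−e_prev≈-2.724248; u=1·(-0.200029)+0·6.636689+5/4·(-2.724248)≈-3.605339; next y=2/5·1.200029+1/4·(-3.605339)≈-0.421323
n=4: y≈-0.421323, sp=1, e=sp−y≈1.421323; I≈8.058013, D=e−e_prev≈1.621352; u=1·1.421323+0·8.058013+5/4·1.621352≈3.448014; next y=2/5·(-0.421323)+1/4·3.448014≈0.693474
n=5: y≈0.693474, sp=1, e=sp−y≈0.306526; I≈8.364538, D=e−e_prev≈-1.114797; u=1·0.306526+0·8.364538+5/4·(-1.114797)≈-1.086971; next y=2/5·0.693474+1/4·(-1.086971)≈0.005647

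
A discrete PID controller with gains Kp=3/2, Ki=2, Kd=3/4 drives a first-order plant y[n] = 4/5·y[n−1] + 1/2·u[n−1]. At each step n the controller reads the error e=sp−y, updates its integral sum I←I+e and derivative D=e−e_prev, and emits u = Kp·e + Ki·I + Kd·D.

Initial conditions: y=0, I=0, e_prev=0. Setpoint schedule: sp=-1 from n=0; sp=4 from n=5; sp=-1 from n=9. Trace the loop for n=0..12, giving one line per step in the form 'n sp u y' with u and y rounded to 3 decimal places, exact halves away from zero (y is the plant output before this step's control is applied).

0 -1 -4.250 0.000
1 -1 3.531 -2.125
2 -1 -5.123 0.066
3 -1 5.330 -2.509
4 -1 -7.042 0.658
5 4 28.791 -2.995
6 4 -27.436 12.000
7 4 36.311 -4.118
8 4 -40.203 14.861
9 -1 29.122 -8.212
10 -1 -38.874 7.991
11 -1 44.696 -13.044
12 -1 -53.058 11.913

(exact arithmetic carried between steps; '≈' marks a value shown rounded to 6 d.p. or computed from one; I and e_prev carry over from the previous line; the table rounds u and y to 3 d.p., halves away from zero)
n=0: y=0, sp=-1, e=sp−y=-1; I=-1, D=e−e_prev=-1; u=3/2·(-1)+2·(-1)+3/4·(-1)=-4.25; next y=4/5·0+1/2·(-4.25)=-2.125
n=1: y=-2.125, sp=-1, e=sp−y=1.125; I=0.125, D=e−e_prev=2.125; u=3/2·1.125+2·0.125+3/4·2.125=3.53125; next y=4/5·(-2.125)+1/2·3.53125=0.065625
n=2: y=0.065625, sp=-1, e=sp−y=-1.065625; I=-0.940625, D=e−e_prev=-2.190625; u=3/2·(-1.065625)+2·(-0.940625)+3/4·(-2.190625)≈-5.122656; next y=4/5·0.065625+1/2·(-5.122656)≈-2.508828
n=3: y≈-2.508828, sp=-1, e=sp−y≈1.508828; I≈0.568203, D=e−e_prev≈2.574453; u=3/2·1.508828+2·0.568203+3/4·2.574453≈5.330488; next y=4/5·(-2.508828)+1/2·5.330488≈0.658182
n=4: y≈0.658182, sp=-1, e=sp−y≈-1.658182; I≈-1.089979, D=e−e_prev≈-3.167010; u=3/2·(-1.658182)+2·(-1.089979)+3/4·(-3.167010)≈-7.042487; next y=4/5·0.658182+1/2·(-7.042487)≈-2.994698
n=5: y≈-2.994698, sp=4, e=sp−y≈6.994698; I≈5.904720, D=e−e_prev≈8.652880; u=3/2·6.994698+2·5.904720+3/4·8.652880≈28.791146; next y=4/5·(-2.994698)+1/2·28.791146≈11.999815
n=6: y≈11.999815, sp=4, e=sp−y≈-7.999815; I≈-2.095095, D=e−e_prev≈-14.994513; u=3/2·(-7.999815)+2·(-2.095095)+3/4·(-14.994513)≈-27.435796; next y=4/5·11.999815+1/2·(-27.435796)≈-4.118047
n=7: y≈-4.118047, sp=4, e=sp−y≈8.118047; I≈6.022952, D=e−e_prev≈16.117861; u=3/2·8.118047+2·6.022952+3/4·16.117861≈36.311369; next y=4/5·(-4.118047)+1/2·36.311369≈14.861247
n=8: y≈14.861247, sp=4, e=sp−y≈-10.861247; I≈-4.838296, D=e−e_prev≈-18.979294; u=3/2·(-10.861247)+2·(-4.838296)+3/4·(-18.979294)≈-40.202932; next y=4/5·14.861247+1/2·(-40.202932)≈-8.212468
n=9: y≈-8.212468, sp=-1, e=sp−y≈7.212468; I≈2.374173, D=e−e_prev≈18.073715; u=3/2·7.212468+2·2.374173+3/4·18.073715≈29.122335; next y=4/5·(-8.212468)+1/2·29.122335≈7.991193
n=10: y≈7.991193, sp=-1, e=sp−y≈-8.991193; I≈-6.617020, D=e−e_prev≈-16.203661; u=3/2·(-8.991193)+2·(-6.617020)+3/4·(-16.203661)≈-38.873574; next y=4/5·7.991193+1/2·(-38.873574)≈-13.043833
n=11: y≈-13.043833, sp=-1, e=sp−y≈12.043833; I≈5.426813, D=e−e_prev≈21.035026; u=3/2·12.043833+2·5.426813+3/4·21.035026≈44.695645; next y=4/5·(-13.043833)+1/2·44.695645≈11.912756
n=12: y≈11.912756, sp=-1, e=sp−y≈-12.912756; I≈-7.485943, D=e−e_prev≈-24.956589; u=3/2·(-12.912756)+2·(-7.485943)+3/4·(-24.956589)≈-53.058462; next y=4/5·11.912756+1/2·(-53.058462)≈-16.999026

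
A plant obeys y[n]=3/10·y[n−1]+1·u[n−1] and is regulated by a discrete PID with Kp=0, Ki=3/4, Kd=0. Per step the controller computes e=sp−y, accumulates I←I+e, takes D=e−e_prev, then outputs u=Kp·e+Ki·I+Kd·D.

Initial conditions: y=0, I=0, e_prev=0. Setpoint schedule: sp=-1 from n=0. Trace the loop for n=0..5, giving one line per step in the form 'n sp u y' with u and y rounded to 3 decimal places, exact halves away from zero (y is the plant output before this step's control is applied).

(exact arithmetic carried between steps; '≈' marks a value shown rounded to 6 d.p. or computed from one; I and e_prev carry over from the previous line; the table rounds u and y to 3 d.p., halves away from zero)
n=0: y=0, sp=-1, e=sp−y=-1; I=-1, D=e−e_prev=-1; u=0·(-1)+3/4·(-1)+0·(-1)=-0.75; next y=3/10·0+1·(-0.75)=-0.75
n=1: y=-0.75, sp=-1, e=sp−y=-0.25; I=-1.25, D=e−e_prev=0.75; u=0·(-0.25)+3/4·(-1.25)+0·0.75=-0.9375; next y=3/10·(-0.75)+1·(-0.9375)=-1.1625
n=2: y=-1.1625, sp=-1, e=sp−y=0.1625; I=-1.0875, D=e−e_prev=0.4125; u=0·0.1625+3/4·(-1.0875)+0·0.4125=-0.815625; next y=3/10·(-1.1625)+1·(-0.815625)=-1.164375
n=3: y=-1.164375, sp=-1, e=sp−y=0.164375; I=-0.923125, D=e−e_prev=0.001875; u=0·0.164375+3/4·(-0.923125)+0·0.001875≈-0.692344; next y=3/10·(-1.164375)+1·(-0.692344)≈-1.041656
n=4: y≈-1.041656, sp=-1, e=sp−y≈0.041656; I≈-0.881469, D=e−e_prev≈-0.122719; u=0·0.041656+3/4·(-0.881469)+0·(-0.122719)≈-0.661102; next y=3/10·(-1.041656)+1·(-0.661102)≈-0.973598
n=5: y≈-0.973598, sp=-1, e=sp−y≈-0.026402; I≈-0.907870, D=e−e_prev≈-0.068058; u=0·(-0.026402)+3/4·(-0.907870)+0·(-0.068058)≈-0.680903; next y=3/10·(-0.973598)+1·(-0.680903)≈-0.972982

0 -1 -0.750 0.000
1 -1 -0.938 -0.750
2 -1 -0.816 -1.163
3 -1 -0.692 -1.164
4 -1 -0.661 -1.042
5 -1 -0.681 -0.974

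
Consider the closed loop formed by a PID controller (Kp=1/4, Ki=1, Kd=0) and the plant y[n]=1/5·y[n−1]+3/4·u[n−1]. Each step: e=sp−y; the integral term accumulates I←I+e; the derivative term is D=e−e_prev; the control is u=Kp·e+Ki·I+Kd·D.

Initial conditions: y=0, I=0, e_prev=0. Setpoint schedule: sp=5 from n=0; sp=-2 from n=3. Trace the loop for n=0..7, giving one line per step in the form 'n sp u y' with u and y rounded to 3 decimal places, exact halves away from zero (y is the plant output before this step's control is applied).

(exact arithmetic carried between steps; '≈' marks a value shown rounded to 6 d.p. or computed from one; I and e_prev carry over from the previous line; the table rounds u and y to 3 d.p., halves away from zero)
n=0: y=0, sp=5, e=sp−y=5; I=5, D=e−e_prev=5; u=1/4·5+1·5+0·5=6.25; next y=1/5·0+3/4·6.25=4.6875
n=1: y=4.6875, sp=5, e=sp−y=0.3125; I=5.3125, D=e−e_prev=-4.6875; u=1/4·0.3125+1·5.3125+0·(-4.6875)=5.390625; next y=1/5·4.6875+3/4·5.390625≈4.980469
n=2: y≈4.980469, sp=5, e=sp−y≈0.019531; I≈5.332031, D=e−e_prev≈-0.292969; u=1/4·0.019531+1·5.332031+0·(-0.292969)≈5.336914; next y=1/5·4.980469+3/4·5.336914≈4.998779
n=3: y≈4.998779, sp=-2, e=sp−y≈-6.998779; I≈-1.666748, D=e−e_prev≈-7.018311; u=1/4·(-6.998779)+1·(-1.666748)+0·(-7.018311)≈-3.416443; next y=1/5·4.998779+3/4·(-3.416443)≈-1.562576
n=4: y≈-1.562576, sp=-2, e=sp−y≈-0.437424; I≈-2.104172, D=e−e_prev≈6.561356; u=1/4·(-0.437424)+1·(-2.104172)+0·6.561356≈-2.213528; next y=1/5·(-1.562576)+3/4·(-2.213528)≈-1.972661
n=5: y≈-1.972661, sp=-2, e=sp−y≈-0.027339; I≈-2.131511, D=e−e_prev≈0.410085; u=1/4·(-0.027339)+1·(-2.131511)+0·0.410085≈-2.138345; next y=1/5·(-1.972661)+3/4·(-2.138345)≈-1.998291
n=6: y≈-1.998291, sp=-2, e=sp−y≈-0.001709; I≈-2.133219, D=e−e_prev≈0.025630; u=1/4·(-0.001709)+1·(-2.133219)+0·0.025630≈-2.133647; next y=1/5·(-1.998291)+3/4·(-2.133647)≈-1.999893
n=7: y≈-1.999893, sp=-2, e=sp−y≈-0.000107; I≈-2.133326, D=e−e_prev≈0.001602; u=1/4·(-0.000107)+1·(-2.133326)+0·0.001602≈-2.133353; next y=1/5·(-1.999893)+3/4·(-2.133353)≈-1.999993

0 5 6.250 0.000
1 5 5.391 4.688
2 5 5.337 4.980
3 -2 -3.416 4.999
4 -2 -2.214 -1.563
5 -2 -2.138 -1.973
6 -2 -2.134 -1.998
7 -2 -2.133 -2.000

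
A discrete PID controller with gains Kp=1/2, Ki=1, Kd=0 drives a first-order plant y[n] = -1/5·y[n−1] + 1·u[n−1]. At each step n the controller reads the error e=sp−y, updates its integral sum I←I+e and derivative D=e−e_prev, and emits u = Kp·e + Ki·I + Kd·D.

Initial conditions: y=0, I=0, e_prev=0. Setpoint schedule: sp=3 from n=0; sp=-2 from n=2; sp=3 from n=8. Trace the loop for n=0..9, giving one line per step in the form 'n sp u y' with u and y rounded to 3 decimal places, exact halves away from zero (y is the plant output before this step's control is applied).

0 3 4.500 0.000
1 3 0.750 4.500
2 -2 -1.275 -0.150
3 -2 -1.483 -1.245
4 -2 -2.255 -1.234
5 -2 -1.859 -2.008
6 -2 -2.677 -1.458
7 -2 -1.828 -2.385
8 3 4.506 -1.351
9 3 -0.334 4.776

(exact arithmetic carried between steps; '≈' marks a value shown rounded to 6 d.p. or computed from one; I and e_prev carry over from the previous line; the table rounds u and y to 3 d.p., halves away from zero)
n=0: y=0, sp=3, e=sp−y=3; I=3, D=e−e_prev=3; u=1/2·3+1·3+0·3=4.5; next y=-1/5·0+1·4.5=4.5
n=1: y=4.5, sp=3, e=sp−y=-1.5; I=1.5, D=e−e_prev=-4.5; u=1/2·(-1.5)+1·1.5+0·(-4.5)=0.75; next y=-1/5·4.5+1·0.75=-0.15
n=2: y=-0.15, sp=-2, e=sp−y=-1.85; I=-0.35, D=e−e_prev=-0.35; u=1/2·(-1.85)+1·(-0.35)+0·(-0.35)=-1.275; next y=-1/5·(-0.15)+1·(-1.275)=-1.245
n=3: y=-1.245, sp=-2, e=sp−y=-0.755; I=-1.105, D=e−e_prev=1.095; u=1/2·(-0.755)+1·(-1.105)+0·1.095=-1.4825; next y=-1/5·(-1.245)+1·(-1.4825)=-1.2335
n=4: y=-1.2335, sp=-2, e=sp−y=-0.7665; I=-1.8715, D=e−e_prev=-0.0115; u=1/2·(-0.7665)+1·(-1.8715)+0·(-0.0115)=-2.25475; next y=-1/5·(-1.2335)+1·(-2.25475)=-2.00805
n=5: y=-2.00805, sp=-2, e=sp−y=0.00805; I=-1.86345, D=e−e_prev=0.77455; u=1/2·0.00805+1·(-1.86345)+0·0.77455=-1.859425; next y=-1/5·(-2.00805)+1·(-1.859425)=-1.457815
n=6: y=-1.457815, sp=-2, e=sp−y=-0.542185; I=-2.405635, D=e−e_prev=-0.550235; u=1/2·(-0.542185)+1·(-2.405635)+0·(-0.550235)≈-2.676728; next y=-1/5·(-1.457815)+1·(-2.676728)≈-2.385165
n=7: y≈-2.385165, sp=-2, e=sp−y≈0.385165; I≈-2.020471, D=e−e_prev≈0.927350; u=1/2·0.385165+1·(-2.020471)+0·0.927350≈-1.827888; next y=-1/5·(-2.385165)+1·(-1.827888)≈-1.350855
n=8: y≈-1.350855, sp=3, e=sp−y≈4.350855; I≈2.330385, D=e−e_prev≈3.965691; u=1/2·4.350855+1·2.330385+0·3.965691≈4.505813; next y=-1/5·(-1.350855)+1·4.505813≈4.775984
n=9: y≈4.775984, sp=3, e=sp−y≈-1.775984; I≈0.554401, D=e−e_prev≈-6.126839; u=1/2·(-1.775984)+1·0.554401+0·(-6.126839)≈-0.333591; next y=-1/5·4.775984+1·(-0.333591)≈-1.288787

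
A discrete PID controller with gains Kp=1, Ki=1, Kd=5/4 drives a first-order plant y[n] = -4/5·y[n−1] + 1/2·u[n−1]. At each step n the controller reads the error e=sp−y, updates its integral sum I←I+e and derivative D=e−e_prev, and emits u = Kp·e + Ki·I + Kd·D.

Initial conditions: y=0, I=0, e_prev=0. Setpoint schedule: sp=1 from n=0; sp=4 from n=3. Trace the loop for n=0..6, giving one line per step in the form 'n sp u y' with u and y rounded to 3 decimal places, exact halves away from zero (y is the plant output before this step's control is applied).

(exact arithmetic carried between steps; '≈' marks a value shown rounded to 6 d.p. or computed from one; I and e_prev carry over from the previous line; the table rounds u and y to 3 d.p., halves away from zero)
n=0: y=0, sp=1, e=sp−y=1; I=1, D=e−e_prev=1; u=1·1+1·1+5/4·1=3.25; next y=-4/5·0+1/2·3.25=1.625
n=1: y=1.625, sp=1, e=sp−y=-0.625; I=0.375, D=e−e_prev=-1.625; u=1·(-0.625)+1·0.375+5/4·(-1.625)=-2.28125; next y=-4/5·1.625+1/2·(-2.28125)=-2.440625
n=2: y=-2.440625, sp=1, e=sp−y=3.440625; I=3.815625, D=e−e_prev=4.065625; u=1·3.440625+1·3.815625+5/4·4.065625≈12.338281; next y=-4/5·(-2.440625)+1/2·12.338281≈8.121641
n=3: y≈8.121641, sp=4, e=sp−y≈-4.121641; I≈-0.306016, D=e−e_prev≈-7.562266; u=1·(-4.121641)+1·(-0.306016)+5/4·(-7.562266)≈-13.880488; next y=-4/5·8.121641+1/2·(-13.880488)≈-13.437557
n=4: y≈-13.437557, sp=4, e=sp−y≈17.437557; I≈17.131541, D=e−e_prev≈21.559197; u=1·17.437557+1·17.131541+5/4·21.559197≈61.518094; next y=-4/5·(-13.437557)+1/2·61.518094≈41.509092
n=5: y≈41.509092, sp=4, e=sp−y≈-37.509092; I≈-20.377551, D=e−e_prev≈-54.946649; u=1·(-37.509092)+1·(-20.377551)+5/4·(-54.946649)≈-126.569955; next y=-4/5·41.509092+1/2·(-126.569955)≈-96.492252
n=6: y≈-96.492252, sp=4, e=sp−y≈100.492252; I≈80.114700, D=e−e_prev≈138.001344; u=1·100.492252+1·80.114700+5/4·138.001344≈353.108632; next y=-4/5·(-96.492252)+1/2·353.108632≈253.748117

0 1 3.250 0.000
1 1 -2.281 1.625
2 1 12.338 -2.441
3 4 -13.880 8.122
4 4 61.518 -13.438
5 4 -126.570 41.509
6 4 353.109 -96.492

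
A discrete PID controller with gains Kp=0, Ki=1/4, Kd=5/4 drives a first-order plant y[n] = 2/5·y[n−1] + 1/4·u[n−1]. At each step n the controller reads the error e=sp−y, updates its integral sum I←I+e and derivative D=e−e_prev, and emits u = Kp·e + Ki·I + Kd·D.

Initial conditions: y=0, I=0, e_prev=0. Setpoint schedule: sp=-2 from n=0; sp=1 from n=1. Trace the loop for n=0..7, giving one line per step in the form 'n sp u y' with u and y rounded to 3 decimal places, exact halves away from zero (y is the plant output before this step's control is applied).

0 -2 -3.000 0.000
1 1 4.625 -0.750
2 1 -2.034 0.856
3 1 1.543 -0.166
4 1 -0.172 0.319
5 1 0.957 0.085
6 1 0.610 0.273
7 1 1.044 0.262

(exact arithmetic carried between steps; '≈' marks a value shown rounded to 6 d.p. or computed from one; I and e_prev carry over from the previous line; the table rounds u and y to 3 d.p., halves away from zero)
n=0: y=0, sp=-2, e=sp−y=-2; I=-2, D=e−e_prev=-2; u=0·(-2)+1/4·(-2)+5/4·(-2)=-3; next y=2/5·0+1/4·(-3)=-0.75
n=1: y=-0.75, sp=1, e=sp−y=1.75; I=-0.25, D=e−e_prev=3.75; u=0·1.75+1/4·(-0.25)+5/4·3.75=4.625; next y=2/5·(-0.75)+1/4·4.625=0.85625
n=2: y=0.85625, sp=1, e=sp−y=0.14375; I=-0.10625, D=e−e_prev=-1.60625; u=0·0.14375+1/4·(-0.10625)+5/4·(-1.60625)=-2.034375; next y=2/5·0.85625+1/4·(-2.034375)≈-0.166094
n=3: y≈-0.166094, sp=1, e=sp−y≈1.166094; I≈1.059844, D=e−e_prev≈1.022344; u=0·1.166094+1/4·1.059844+5/4·1.022344≈1.542891; next y=2/5·(-0.166094)+1/4·1.542891≈0.319285
n=4: y≈0.319285, sp=1, e=sp−y≈0.680715; I≈1.740559, D=e−e_prev≈-0.485379; u=0·0.680715+1/4·1.740559+5/4·(-0.485379)≈-0.171584; next y=2/5·0.319285+1/4·(-0.171584)≈0.084818
n=5: y≈0.084818, sp=1, e=sp−y≈0.915182; I≈2.655741, D=e−e_prev≈0.234467; u=0·0.915182+1/4·2.655741+5/4·0.234467≈0.957019; next y=2/5·0.084818+1/4·0.957019≈0.273182
n=6: y≈0.273182, sp=1, e=sp−y≈0.726818; I≈3.382559, D=e−e_prev≈-0.188364; u=0·0.726818+1/4·3.382559+5/4·(-0.188364)≈0.610185; next y=2/5·0.273182+1/4·0.610185≈0.261819
n=7: y≈0.261819, sp=1, e=sp−y≈0.738181; I≈4.120740, D=e−e_prev≈0.011363; u=0·0.738181+1/4·4.120740+5/4·0.011363≈1.044389; next y=2/5·0.261819+1/4·1.044389≈0.365825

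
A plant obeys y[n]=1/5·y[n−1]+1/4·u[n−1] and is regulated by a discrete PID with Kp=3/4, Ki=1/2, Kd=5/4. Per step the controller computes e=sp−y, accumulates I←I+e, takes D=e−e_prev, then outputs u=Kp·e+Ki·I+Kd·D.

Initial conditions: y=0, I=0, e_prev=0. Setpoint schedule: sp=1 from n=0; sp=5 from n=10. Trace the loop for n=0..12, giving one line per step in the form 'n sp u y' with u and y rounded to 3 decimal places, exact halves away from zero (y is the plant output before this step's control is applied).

0 1 2.500 0.000
1 1 0.188 0.625
2 1 2.289 0.172
3 1 1.050 0.607
4 1 2.347 0.384
5 1 1.677 0.664
6 1 2.474 0.552
7 1 2.116 0.729
8 1 2.608 0.675
9 1 2.423 0.787
10 5 12.729 0.763
11 5 3.388 3.335
12 5 11.988 1.514

(exact arithmetic carried between steps; '≈' marks a value shown rounded to 6 d.p. or computed from one; I and e_prev carry over from the previous line; the table rounds u and y to 3 d.p., halves away from zero)
n=0: y=0, sp=1, e=sp−y=1; I=1, D=e−e_prev=1; u=3/4·1+1/2·1+5/4·1=2.5; next y=1/5·0+1/4·2.5=0.625
n=1: y=0.625, sp=1, e=sp−y=0.375; I=1.375, D=e−e_prev=-0.625; u=3/4·0.375+1/2·1.375+5/4·(-0.625)=0.1875; next y=1/5·0.625+1/4·0.1875=0.171875
n=2: y=0.171875, sp=1, e=sp−y=0.828125; I=2.203125, D=e−e_prev=0.453125; u=3/4·0.828125+1/2·2.203125+5/4·0.453125≈2.289063; next y=1/5·0.171875+1/4·2.289063≈0.606641
n=3: y≈0.606641, sp=1, e=sp−y≈0.393359; I≈2.596484, D=e−e_prev≈-0.434766; u=3/4·0.393359+1/2·2.596484+5/4·(-0.434766)≈1.049805; next y=1/5·0.606641+1/4·1.049805≈0.383779
n=4: y≈0.383779, sp=1, e=sp−y≈0.616221; I≈3.212705, D=e−e_prev≈0.222861; u=3/4·0.616221+1/2·3.212705+5/4·0.222861≈2.347095; next y=1/5·0.383779+1/4·2.347095≈0.663530
n=5: y≈0.663530, sp=1, e=sp−y≈0.336470; I≈3.549176, D=e−e_prev≈-0.279750; u=3/4·0.336470+1/2·3.549176+5/4·(-0.279750)≈1.677253; next y=1/5·0.663530+1/4·1.677253≈0.552019
n=6: y≈0.552019, sp=1, e=sp−y≈0.447981; I≈3.997156, D=e−e_prev≈0.111510; u=3/4·0.447981+1/2·3.997156+5/4·0.111510≈2.473952; next y=1/5·0.552019+1/4·2.473952≈0.728892
n=7: y≈0.728892, sp=1, e=sp−y≈0.271108; I≈4.268265, D=e−e_prev≈-0.176873; u=3/4·0.271108+1/2·4.268265+5/4·(-0.176873)≈2.116373; next y=1/5·0.728892+1/4·2.116373≈0.674872
n=8: y≈0.674872, sp=1, e=sp−y≈0.325128; I≈4.593393, D=e−e_prev≈0.054020; u=3/4·0.325128+1/2·4.593393+5/4·0.054020≈2.608068; next y=1/5·0.674872+1/4·2.608068≈0.786991
n=9: y≈0.786991, sp=1, e=sp−y≈0.213009; I≈4.806402, D=e−e_prev≈-0.112120; u=3/4·0.213009+1/2·4.806402+5/4·(-0.112120)≈2.422808; next y=1/5·0.786991+1/4·2.422808≈0.763100
n=10: y≈0.763100, sp=5, e=sp−y≈4.236900; I≈9.043302, D=e−e_prev≈4.023891; u=3/4·4.236900+1/2·9.043302+5/4·4.023891≈12.729190; next y=1/5·0.763100+1/4·12.729190≈3.334917
n=11: y≈3.334917, sp=5, e=sp−y≈1.665083; I≈10.708384, D=e−e_prev≈-2.571817; u=3/4·1.665083+1/2·10.708384+5/4·(-2.571817)≈3.388232; next y=1/5·3.334917+1/4·3.388232≈1.514042
n=12: y≈1.514042, sp=5, e=sp−y≈3.485958; I≈14.194343, D=e−e_prev≈1.820876; u=3/4·3.485958+1/2·14.194343+5/4·1.820876≈11.987735; next y=1/5·1.514042+1/4·11.987735≈3.299742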